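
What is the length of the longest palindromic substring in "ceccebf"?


Input: "ceccebf"
Checking substrings for palindromes:
  [1:5] "ecce" (len 4) => palindrome
  [0:3] "cec" (len 3) => palindrome
  [2:4] "cc" (len 2) => palindrome
Longest palindromic substring: "ecce" with length 4

4


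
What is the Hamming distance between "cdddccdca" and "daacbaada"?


Comparing "cdddccdca" and "daacbaada" position by position:
  Position 0: 'c' vs 'd' => differ
  Position 1: 'd' vs 'a' => differ
  Position 2: 'd' vs 'a' => differ
  Position 3: 'd' vs 'c' => differ
  Position 4: 'c' vs 'b' => differ
  Position 5: 'c' vs 'a' => differ
  Position 6: 'd' vs 'a' => differ
  Position 7: 'c' vs 'd' => differ
  Position 8: 'a' vs 'a' => same
Total differences (Hamming distance): 8

8


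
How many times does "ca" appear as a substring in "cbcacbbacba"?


Searching for "ca" in "cbcacbbacba"
Scanning each position:
  Position 0: "cb" => no
  Position 1: "bc" => no
  Position 2: "ca" => MATCH
  Position 3: "ac" => no
  Position 4: "cb" => no
  Position 5: "bb" => no
  Position 6: "ba" => no
  Position 7: "ac" => no
  Position 8: "cb" => no
  Position 9: "ba" => no
Total occurrences: 1

1


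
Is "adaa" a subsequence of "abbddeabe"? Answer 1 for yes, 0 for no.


Check if "adaa" is a subsequence of "abbddeabe"
Greedy scan:
  Position 0 ('a'): matches sub[0] = 'a'
  Position 1 ('b'): no match needed
  Position 2 ('b'): no match needed
  Position 3 ('d'): matches sub[1] = 'd'
  Position 4 ('d'): no match needed
  Position 5 ('e'): no match needed
  Position 6 ('a'): matches sub[2] = 'a'
  Position 7 ('b'): no match needed
  Position 8 ('e'): no match needed
Only matched 3/4 characters => not a subsequence

0


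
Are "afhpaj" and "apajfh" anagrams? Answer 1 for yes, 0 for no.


Strings: "afhpaj", "apajfh"
Sorted first:  aafhjp
Sorted second: aafhjp
Sorted forms match => anagrams

1


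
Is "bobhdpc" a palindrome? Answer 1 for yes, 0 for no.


Input: bobhdpc
Reversed: cpdhbob
  Compare pos 0 ('b') with pos 6 ('c'): MISMATCH
  Compare pos 1 ('o') with pos 5 ('p'): MISMATCH
  Compare pos 2 ('b') with pos 4 ('d'): MISMATCH
Result: not a palindrome

0


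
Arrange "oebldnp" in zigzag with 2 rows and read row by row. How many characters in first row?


Zigzag "oebldnp" into 2 rows:
Placing characters:
  'o' => row 0
  'e' => row 1
  'b' => row 0
  'l' => row 1
  'd' => row 0
  'n' => row 1
  'p' => row 0
Rows:
  Row 0: "obdp"
  Row 1: "eln"
First row length: 4

4


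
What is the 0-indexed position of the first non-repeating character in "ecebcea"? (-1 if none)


Input: ecebcea
Character frequencies:
  'a': 1
  'b': 1
  'c': 2
  'e': 3
Scanning left to right for freq == 1:
  Position 0 ('e'): freq=3, skip
  Position 1 ('c'): freq=2, skip
  Position 2 ('e'): freq=3, skip
  Position 3 ('b'): unique! => answer = 3

3


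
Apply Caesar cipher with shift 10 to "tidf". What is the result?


Caesar cipher: shift "tidf" by 10
  't' (pos 19) + 10 = pos 3 = 'd'
  'i' (pos 8) + 10 = pos 18 = 's'
  'd' (pos 3) + 10 = pos 13 = 'n'
  'f' (pos 5) + 10 = pos 15 = 'p'
Result: dsnp

dsnp


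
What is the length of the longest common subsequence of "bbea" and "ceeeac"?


LCS of "bbea" and "ceeeac"
DP table:
           c    e    e    e    a    c
      0    0    0    0    0    0    0
  b   0    0    0    0    0    0    0
  b   0    0    0    0    0    0    0
  e   0    0    1    1    1    1    1
  a   0    0    1    1    1    2    2
LCS length = dp[4][6] = 2

2


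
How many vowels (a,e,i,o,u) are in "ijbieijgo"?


Input: ijbieijgo
Checking each character:
  'i' at position 0: vowel (running total: 1)
  'j' at position 1: consonant
  'b' at position 2: consonant
  'i' at position 3: vowel (running total: 2)
  'e' at position 4: vowel (running total: 3)
  'i' at position 5: vowel (running total: 4)
  'j' at position 6: consonant
  'g' at position 7: consonant
  'o' at position 8: vowel (running total: 5)
Total vowels: 5

5


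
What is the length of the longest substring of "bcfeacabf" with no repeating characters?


Input: "bcfeacabf"
Sliding window (track last position of each char):
  Position 0 ('b'): window [0,0] length 1 -- new best
  Position 1 ('c'): window [0,1] length 2 -- new best
  Position 2 ('f'): window [0,2] length 3 -- new best
  Position 3 ('e'): window [0,3] length 4 -- new best
  Position 4 ('a'): window [0,4] length 5 -- new best
  Position 5 ('c'): repeat (last at 1), move window start to 2
  Position 5 ('c'): window [2,5] length 4
  Position 6 ('a'): repeat (last at 4), move window start to 5
  Position 6 ('a'): window [5,6] length 2
  Position 7 ('b'): window [5,7] length 3
  Position 8 ('f'): window [5,8] length 4
Longest substring with no repeats: "bcfea" with length 5

5


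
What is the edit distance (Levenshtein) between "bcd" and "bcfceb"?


Computing edit distance: "bcd" -> "bcfceb"
DP table:
           b    c    f    c    e    b
      0    1    2    3    4    5    6
  b   1    0    1    2    3    4    5
  c   2    1    0    1    2    3    4
  d   3    2    1    1    2    3    4
Edit distance = dp[3][6] = 4

4


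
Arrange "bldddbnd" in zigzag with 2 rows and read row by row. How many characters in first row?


Zigzag "bldddbnd" into 2 rows:
Placing characters:
  'b' => row 0
  'l' => row 1
  'd' => row 0
  'd' => row 1
  'd' => row 0
  'b' => row 1
  'n' => row 0
  'd' => row 1
Rows:
  Row 0: "bddn"
  Row 1: "ldbd"
First row length: 4

4


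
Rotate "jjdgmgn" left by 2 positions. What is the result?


Input: "jjdgmgn", rotate left by 2
First 2 characters: "jj"
Remaining characters: "dgmgn"
Concatenate remaining + first: "dgmgn" + "jj" = "dgmgnjj"

dgmgnjj


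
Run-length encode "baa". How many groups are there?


Input: baa
Scanning for consecutive runs:
  Group 1: 'b' x 1 (positions 0-0)
  Group 2: 'a' x 2 (positions 1-2)
Total groups: 2

2


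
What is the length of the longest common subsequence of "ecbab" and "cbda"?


LCS of "ecbab" and "cbda"
DP table:
           c    b    d    a
      0    0    0    0    0
  e   0    0    0    0    0
  c   0    1    1    1    1
  b   0    1    2    2    2
  a   0    1    2    2    3
  b   0    1    2    2    3
LCS length = dp[5][4] = 3

3


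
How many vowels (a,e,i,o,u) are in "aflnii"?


Input: aflnii
Checking each character:
  'a' at position 0: vowel (running total: 1)
  'f' at position 1: consonant
  'l' at position 2: consonant
  'n' at position 3: consonant
  'i' at position 4: vowel (running total: 2)
  'i' at position 5: vowel (running total: 3)
Total vowels: 3

3


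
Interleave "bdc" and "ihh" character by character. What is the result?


Interleaving "bdc" and "ihh":
  Position 0: 'b' from first, 'i' from second => "bi"
  Position 1: 'd' from first, 'h' from second => "dh"
  Position 2: 'c' from first, 'h' from second => "ch"
Result: bidhch

bidhch


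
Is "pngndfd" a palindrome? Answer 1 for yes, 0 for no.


Input: pngndfd
Reversed: dfdngnp
  Compare pos 0 ('p') with pos 6 ('d'): MISMATCH
  Compare pos 1 ('n') with pos 5 ('f'): MISMATCH
  Compare pos 2 ('g') with pos 4 ('d'): MISMATCH
Result: not a palindrome

0


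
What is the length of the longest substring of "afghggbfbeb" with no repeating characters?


Input: "afghggbfbeb"
Sliding window (track last position of each char):
  Position 0 ('a'): window [0,0] length 1 -- new best
  Position 1 ('f'): window [0,1] length 2 -- new best
  Position 2 ('g'): window [0,2] length 3 -- new best
  Position 3 ('h'): window [0,3] length 4 -- new best
  Position 4 ('g'): repeat (last at 2), move window start to 3
  Position 4 ('g'): window [3,4] length 2
  Position 5 ('g'): repeat (last at 4), move window start to 5
  Position 5 ('g'): window [5,5] length 1
  Position 6 ('b'): window [5,6] length 2
  Position 7 ('f'): window [5,7] length 3
  Position 8 ('b'): repeat (last at 6), move window start to 7
  Position 8 ('b'): window [7,8] length 2
  Position 9 ('e'): window [7,9] length 3
  Position 10 ('b'): repeat (last at 8), move window start to 9
  Position 10 ('b'): window [9,10] length 2
Longest substring with no repeats: "afgh" with length 4

4


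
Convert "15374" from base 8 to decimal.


Input: "15374" in base 8
Positional expansion:
  Digit '1' (value 1) x 8^4 = 4096
  Digit '5' (value 5) x 8^3 = 2560
  Digit '3' (value 3) x 8^2 = 192
  Digit '7' (value 7) x 8^1 = 56
  Digit '4' (value 4) x 8^0 = 4
Sum = 6908

6908


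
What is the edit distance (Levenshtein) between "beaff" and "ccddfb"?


Computing edit distance: "beaff" -> "ccddfb"
DP table:
           c    c    d    d    f    b
      0    1    2    3    4    5    6
  b   1    1    2    3    4    5    5
  e   2    2    2    3    4    5    6
  a   3    3    3    3    4    5    6
  f   4    4    4    4    4    4    5
  f   5    5    5    5    5    4    5
Edit distance = dp[5][6] = 5

5


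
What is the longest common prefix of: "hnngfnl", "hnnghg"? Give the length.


Words: hnngfnl, hnnghg
  Position 0: all 'h' => match
  Position 1: all 'n' => match
  Position 2: all 'n' => match
  Position 3: all 'g' => match
  Position 4: ('f', 'h') => mismatch, stop
LCP = "hnng" (length 4)

4


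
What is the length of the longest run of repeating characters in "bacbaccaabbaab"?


Input: "bacbaccaabbaab"
Scanning for longest run:
  Position 1 ('a'): new char, reset run to 1
  Position 2 ('c'): new char, reset run to 1
  Position 3 ('b'): new char, reset run to 1
  Position 4 ('a'): new char, reset run to 1
  Position 5 ('c'): new char, reset run to 1
  Position 6 ('c'): continues run of 'c', length=2
  Position 7 ('a'): new char, reset run to 1
  Position 8 ('a'): continues run of 'a', length=2
  Position 9 ('b'): new char, reset run to 1
  Position 10 ('b'): continues run of 'b', length=2
  Position 11 ('a'): new char, reset run to 1
  Position 12 ('a'): continues run of 'a', length=2
  Position 13 ('b'): new char, reset run to 1
Longest run: 'c' with length 2

2


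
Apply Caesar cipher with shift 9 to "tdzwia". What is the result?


Caesar cipher: shift "tdzwia" by 9
  't' (pos 19) + 9 = pos 2 = 'c'
  'd' (pos 3) + 9 = pos 12 = 'm'
  'z' (pos 25) + 9 = pos 8 = 'i'
  'w' (pos 22) + 9 = pos 5 = 'f'
  'i' (pos 8) + 9 = pos 17 = 'r'
  'a' (pos 0) + 9 = pos 9 = 'j'
Result: cmifrj

cmifrj


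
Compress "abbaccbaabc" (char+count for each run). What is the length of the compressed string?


Input: abbaccbaabc
Runs:
  'a' x 1 => "a1"
  'b' x 2 => "b2"
  'a' x 1 => "a1"
  'c' x 2 => "c2"
  'b' x 1 => "b1"
  'a' x 2 => "a2"
  'b' x 1 => "b1"
  'c' x 1 => "c1"
Compressed: "a1b2a1c2b1a2b1c1"
Compressed length: 16

16


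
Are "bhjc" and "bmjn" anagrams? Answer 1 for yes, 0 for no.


Strings: "bhjc", "bmjn"
Sorted first:  bchj
Sorted second: bjmn
Differ at position 1: 'c' vs 'j' => not anagrams

0


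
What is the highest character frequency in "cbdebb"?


Input: cbdebb
Character counts:
  'b': 3
  'c': 1
  'd': 1
  'e': 1
Maximum frequency: 3

3


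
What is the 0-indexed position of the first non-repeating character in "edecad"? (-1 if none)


Input: edecad
Character frequencies:
  'a': 1
  'c': 1
  'd': 2
  'e': 2
Scanning left to right for freq == 1:
  Position 0 ('e'): freq=2, skip
  Position 1 ('d'): freq=2, skip
  Position 2 ('e'): freq=2, skip
  Position 3 ('c'): unique! => answer = 3

3


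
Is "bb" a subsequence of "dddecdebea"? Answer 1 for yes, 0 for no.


Check if "bb" is a subsequence of "dddecdebea"
Greedy scan:
  Position 0 ('d'): no match needed
  Position 1 ('d'): no match needed
  Position 2 ('d'): no match needed
  Position 3 ('e'): no match needed
  Position 4 ('c'): no match needed
  Position 5 ('d'): no match needed
  Position 6 ('e'): no match needed
  Position 7 ('b'): matches sub[0] = 'b'
  Position 8 ('e'): no match needed
  Position 9 ('a'): no match needed
Only matched 1/2 characters => not a subsequence

0


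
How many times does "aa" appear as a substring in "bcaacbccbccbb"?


Searching for "aa" in "bcaacbccbccbb"
Scanning each position:
  Position 0: "bc" => no
  Position 1: "ca" => no
  Position 2: "aa" => MATCH
  Position 3: "ac" => no
  Position 4: "cb" => no
  Position 5: "bc" => no
  Position 6: "cc" => no
  Position 7: "cb" => no
  Position 8: "bc" => no
  Position 9: "cc" => no
  Position 10: "cb" => no
  Position 11: "bb" => no
Total occurrences: 1

1


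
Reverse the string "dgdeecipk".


Input: dgdeecipk
Reading characters right to left:
  Position 8: 'k'
  Position 7: 'p'
  Position 6: 'i'
  Position 5: 'c'
  Position 4: 'e'
  Position 3: 'e'
  Position 2: 'd'
  Position 1: 'g'
  Position 0: 'd'
Reversed: kpiceedgd

kpiceedgd


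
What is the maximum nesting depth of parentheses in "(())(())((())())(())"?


Input: "(())(())((())())(())"
Tracking depth:
  Position 0 '(': depth becomes 1
  Position 1 '(': depth becomes 2
  Position 2 ')': depth becomes 1
  Position 3 ')': depth becomes 0
  Position 4 '(': depth becomes 1
  Position 5 '(': depth becomes 2
  Position 6 ')': depth becomes 1
  Position 7 ')': depth becomes 0
  Position 8 '(': depth becomes 1
  Position 9 '(': depth becomes 2
  Position 10 '(': depth becomes 3
  Position 11 ')': depth becomes 2
  Position 12 ')': depth becomes 1
  Position 13 '(': depth becomes 2
  Position 14 ')': depth becomes 1
  Position 15 ')': depth becomes 0
  Position 16 '(': depth becomes 1
  Position 17 '(': depth becomes 2
  Position 18 ')': depth becomes 1
  Position 19 ')': depth becomes 0
Maximum depth reached: 3

3


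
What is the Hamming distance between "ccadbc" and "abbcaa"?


Comparing "ccadbc" and "abbcaa" position by position:
  Position 0: 'c' vs 'a' => differ
  Position 1: 'c' vs 'b' => differ
  Position 2: 'a' vs 'b' => differ
  Position 3: 'd' vs 'c' => differ
  Position 4: 'b' vs 'a' => differ
  Position 5: 'c' vs 'a' => differ
Total differences (Hamming distance): 6

6


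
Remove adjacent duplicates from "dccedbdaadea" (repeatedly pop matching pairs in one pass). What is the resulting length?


Input: dccedbdaadea
Stack-based adjacent duplicate removal:
  Read 'd': push. Stack: d
  Read 'c': push. Stack: dc
  Read 'c': matches stack top 'c' => pop. Stack: d
  Read 'e': push. Stack: de
  Read 'd': push. Stack: ded
  Read 'b': push. Stack: dedb
  Read 'd': push. Stack: dedbd
  Read 'a': push. Stack: dedbda
  Read 'a': matches stack top 'a' => pop. Stack: dedbd
  Read 'd': matches stack top 'd' => pop. Stack: dedb
  Read 'e': push. Stack: dedbe
  Read 'a': push. Stack: dedbea
Final stack: "dedbea" (length 6)

6


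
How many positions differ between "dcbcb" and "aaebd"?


Comparing "dcbcb" and "aaebd" position by position:
  Position 0: 'd' vs 'a' => DIFFER
  Position 1: 'c' vs 'a' => DIFFER
  Position 2: 'b' vs 'e' => DIFFER
  Position 3: 'c' vs 'b' => DIFFER
  Position 4: 'b' vs 'd' => DIFFER
Positions that differ: 5

5


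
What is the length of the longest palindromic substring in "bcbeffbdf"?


Input: "bcbeffbdf"
Checking substrings for palindromes:
  [0:3] "bcb" (len 3) => palindrome
  [4:6] "ff" (len 2) => palindrome
Longest palindromic substring: "bcb" with length 3

3


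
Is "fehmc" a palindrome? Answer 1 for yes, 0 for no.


Input: fehmc
Reversed: cmhef
  Compare pos 0 ('f') with pos 4 ('c'): MISMATCH
  Compare pos 1 ('e') with pos 3 ('m'): MISMATCH
Result: not a palindrome

0


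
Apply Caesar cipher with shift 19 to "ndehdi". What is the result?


Caesar cipher: shift "ndehdi" by 19
  'n' (pos 13) + 19 = pos 6 = 'g'
  'd' (pos 3) + 19 = pos 22 = 'w'
  'e' (pos 4) + 19 = pos 23 = 'x'
  'h' (pos 7) + 19 = pos 0 = 'a'
  'd' (pos 3) + 19 = pos 22 = 'w'
  'i' (pos 8) + 19 = pos 1 = 'b'
Result: gwxawb

gwxawb


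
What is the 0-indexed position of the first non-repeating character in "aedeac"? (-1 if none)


Input: aedeac
Character frequencies:
  'a': 2
  'c': 1
  'd': 1
  'e': 2
Scanning left to right for freq == 1:
  Position 0 ('a'): freq=2, skip
  Position 1 ('e'): freq=2, skip
  Position 2 ('d'): unique! => answer = 2

2


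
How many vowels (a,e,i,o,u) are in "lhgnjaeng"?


Input: lhgnjaeng
Checking each character:
  'l' at position 0: consonant
  'h' at position 1: consonant
  'g' at position 2: consonant
  'n' at position 3: consonant
  'j' at position 4: consonant
  'a' at position 5: vowel (running total: 1)
  'e' at position 6: vowel (running total: 2)
  'n' at position 7: consonant
  'g' at position 8: consonant
Total vowels: 2

2


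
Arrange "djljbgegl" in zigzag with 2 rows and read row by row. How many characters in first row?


Zigzag "djljbgegl" into 2 rows:
Placing characters:
  'd' => row 0
  'j' => row 1
  'l' => row 0
  'j' => row 1
  'b' => row 0
  'g' => row 1
  'e' => row 0
  'g' => row 1
  'l' => row 0
Rows:
  Row 0: "dlbel"
  Row 1: "jjgg"
First row length: 5

5


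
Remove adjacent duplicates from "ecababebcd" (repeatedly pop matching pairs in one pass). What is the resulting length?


Input: ecababebcd
Stack-based adjacent duplicate removal:
  Read 'e': push. Stack: e
  Read 'c': push. Stack: ec
  Read 'a': push. Stack: eca
  Read 'b': push. Stack: ecab
  Read 'a': push. Stack: ecaba
  Read 'b': push. Stack: ecabab
  Read 'e': push. Stack: ecababe
  Read 'b': push. Stack: ecababeb
  Read 'c': push. Stack: ecababebc
  Read 'd': push. Stack: ecababebcd
Final stack: "ecababebcd" (length 10)

10


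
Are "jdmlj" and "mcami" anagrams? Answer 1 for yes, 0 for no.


Strings: "jdmlj", "mcami"
Sorted first:  djjlm
Sorted second: acimm
Differ at position 0: 'd' vs 'a' => not anagrams

0


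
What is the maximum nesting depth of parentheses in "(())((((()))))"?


Input: "(())((((()))))"
Tracking depth:
  Position 0 '(': depth becomes 1
  Position 1 '(': depth becomes 2
  Position 2 ')': depth becomes 1
  Position 3 ')': depth becomes 0
  Position 4 '(': depth becomes 1
  Position 5 '(': depth becomes 2
  Position 6 '(': depth becomes 3
  Position 7 '(': depth becomes 4
  Position 8 '(': depth becomes 5
  Position 9 ')': depth becomes 4
  Position 10 ')': depth becomes 3
  Position 11 ')': depth becomes 2
  Position 12 ')': depth becomes 1
  Position 13 ')': depth becomes 0
Maximum depth reached: 5

5


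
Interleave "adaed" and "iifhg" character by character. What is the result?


Interleaving "adaed" and "iifhg":
  Position 0: 'a' from first, 'i' from second => "ai"
  Position 1: 'd' from first, 'i' from second => "di"
  Position 2: 'a' from first, 'f' from second => "af"
  Position 3: 'e' from first, 'h' from second => "eh"
  Position 4: 'd' from first, 'g' from second => "dg"
Result: aidiafehdg

aidiafehdg


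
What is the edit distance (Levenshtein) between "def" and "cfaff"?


Computing edit distance: "def" -> "cfaff"
DP table:
           c    f    a    f    f
      0    1    2    3    4    5
  d   1    1    2    3    4    5
  e   2    2    2    3    4    5
  f   3    3    2    3    3    4
Edit distance = dp[3][5] = 4

4


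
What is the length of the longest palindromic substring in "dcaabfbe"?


Input: "dcaabfbe"
Checking substrings for palindromes:
  [4:7] "bfb" (len 3) => palindrome
  [2:4] "aa" (len 2) => palindrome
Longest palindromic substring: "bfb" with length 3

3


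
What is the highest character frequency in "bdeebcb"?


Input: bdeebcb
Character counts:
  'b': 3
  'c': 1
  'd': 1
  'e': 2
Maximum frequency: 3

3


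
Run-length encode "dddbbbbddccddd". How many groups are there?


Input: dddbbbbddccddd
Scanning for consecutive runs:
  Group 1: 'd' x 3 (positions 0-2)
  Group 2: 'b' x 4 (positions 3-6)
  Group 3: 'd' x 2 (positions 7-8)
  Group 4: 'c' x 2 (positions 9-10)
  Group 5: 'd' x 3 (positions 11-13)
Total groups: 5

5


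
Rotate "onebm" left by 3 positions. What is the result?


Input: "onebm", rotate left by 3
First 3 characters: "one"
Remaining characters: "bm"
Concatenate remaining + first: "bm" + "one" = "bmone"

bmone


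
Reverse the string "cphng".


Input: cphng
Reading characters right to left:
  Position 4: 'g'
  Position 3: 'n'
  Position 2: 'h'
  Position 1: 'p'
  Position 0: 'c'
Reversed: gnhpc

gnhpc


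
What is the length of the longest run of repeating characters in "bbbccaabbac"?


Input: "bbbccaabbac"
Scanning for longest run:
  Position 1 ('b'): continues run of 'b', length=2
  Position 2 ('b'): continues run of 'b', length=3
  Position 3 ('c'): new char, reset run to 1
  Position 4 ('c'): continues run of 'c', length=2
  Position 5 ('a'): new char, reset run to 1
  Position 6 ('a'): continues run of 'a', length=2
  Position 7 ('b'): new char, reset run to 1
  Position 8 ('b'): continues run of 'b', length=2
  Position 9 ('a'): new char, reset run to 1
  Position 10 ('c'): new char, reset run to 1
Longest run: 'b' with length 3

3


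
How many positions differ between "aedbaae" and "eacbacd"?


Comparing "aedbaae" and "eacbacd" position by position:
  Position 0: 'a' vs 'e' => DIFFER
  Position 1: 'e' vs 'a' => DIFFER
  Position 2: 'd' vs 'c' => DIFFER
  Position 3: 'b' vs 'b' => same
  Position 4: 'a' vs 'a' => same
  Position 5: 'a' vs 'c' => DIFFER
  Position 6: 'e' vs 'd' => DIFFER
Positions that differ: 5

5


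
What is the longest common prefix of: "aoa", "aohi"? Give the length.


Words: aoa, aohi
  Position 0: all 'a' => match
  Position 1: all 'o' => match
  Position 2: ('a', 'h') => mismatch, stop
LCP = "ao" (length 2)

2


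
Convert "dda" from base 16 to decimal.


Input: "dda" in base 16
Positional expansion:
  Digit 'd' (value 13) x 16^2 = 3328
  Digit 'd' (value 13) x 16^1 = 208
  Digit 'a' (value 10) x 16^0 = 10
Sum = 3546

3546


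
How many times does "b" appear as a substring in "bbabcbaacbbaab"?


Searching for "b" in "bbabcbaacbbaab"
Scanning each position:
  Position 0: "b" => MATCH
  Position 1: "b" => MATCH
  Position 2: "a" => no
  Position 3: "b" => MATCH
  Position 4: "c" => no
  Position 5: "b" => MATCH
  Position 6: "a" => no
  Position 7: "a" => no
  Position 8: "c" => no
  Position 9: "b" => MATCH
  Position 10: "b" => MATCH
  Position 11: "a" => no
  Position 12: "a" => no
  Position 13: "b" => MATCH
Total occurrences: 7

7


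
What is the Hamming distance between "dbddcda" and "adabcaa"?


Comparing "dbddcda" and "adabcaa" position by position:
  Position 0: 'd' vs 'a' => differ
  Position 1: 'b' vs 'd' => differ
  Position 2: 'd' vs 'a' => differ
  Position 3: 'd' vs 'b' => differ
  Position 4: 'c' vs 'c' => same
  Position 5: 'd' vs 'a' => differ
  Position 6: 'a' vs 'a' => same
Total differences (Hamming distance): 5

5


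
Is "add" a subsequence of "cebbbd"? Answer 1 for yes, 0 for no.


Check if "add" is a subsequence of "cebbbd"
Greedy scan:
  Position 0 ('c'): no match needed
  Position 1 ('e'): no match needed
  Position 2 ('b'): no match needed
  Position 3 ('b'): no match needed
  Position 4 ('b'): no match needed
  Position 5 ('d'): no match needed
Only matched 0/3 characters => not a subsequence

0


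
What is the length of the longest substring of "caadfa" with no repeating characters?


Input: "caadfa"
Sliding window (track last position of each char):
  Position 0 ('c'): window [0,0] length 1 -- new best
  Position 1 ('a'): window [0,1] length 2 -- new best
  Position 2 ('a'): repeat (last at 1), move window start to 2
  Position 2 ('a'): window [2,2] length 1
  Position 3 ('d'): window [2,3] length 2
  Position 4 ('f'): window [2,4] length 3 -- new best
  Position 5 ('a'): repeat (last at 2), move window start to 3
  Position 5 ('a'): window [3,5] length 3
Longest substring with no repeats: "adf" with length 3

3


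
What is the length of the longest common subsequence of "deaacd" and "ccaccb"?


LCS of "deaacd" and "ccaccb"
DP table:
           c    c    a    c    c    b
      0    0    0    0    0    0    0
  d   0    0    0    0    0    0    0
  e   0    0    0    0    0    0    0
  a   0    0    0    1    1    1    1
  a   0    0    0    1    1    1    1
  c   0    1    1    1    2    2    2
  d   0    1    1    1    2    2    2
LCS length = dp[6][6] = 2

2


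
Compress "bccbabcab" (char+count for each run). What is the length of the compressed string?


Input: bccbabcab
Runs:
  'b' x 1 => "b1"
  'c' x 2 => "c2"
  'b' x 1 => "b1"
  'a' x 1 => "a1"
  'b' x 1 => "b1"
  'c' x 1 => "c1"
  'a' x 1 => "a1"
  'b' x 1 => "b1"
Compressed: "b1c2b1a1b1c1a1b1"
Compressed length: 16

16


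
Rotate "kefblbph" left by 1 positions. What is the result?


Input: "kefblbph", rotate left by 1
First 1 characters: "k"
Remaining characters: "efblbph"
Concatenate remaining + first: "efblbph" + "k" = "efblbphk"

efblbphk


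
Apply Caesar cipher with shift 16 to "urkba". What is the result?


Caesar cipher: shift "urkba" by 16
  'u' (pos 20) + 16 = pos 10 = 'k'
  'r' (pos 17) + 16 = pos 7 = 'h'
  'k' (pos 10) + 16 = pos 0 = 'a'
  'b' (pos 1) + 16 = pos 17 = 'r'
  'a' (pos 0) + 16 = pos 16 = 'q'
Result: kharq

kharq


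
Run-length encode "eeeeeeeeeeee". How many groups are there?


Input: eeeeeeeeeeee
Scanning for consecutive runs:
  Group 1: 'e' x 12 (positions 0-11)
Total groups: 1

1


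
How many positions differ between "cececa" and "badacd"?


Comparing "cececa" and "badacd" position by position:
  Position 0: 'c' vs 'b' => DIFFER
  Position 1: 'e' vs 'a' => DIFFER
  Position 2: 'c' vs 'd' => DIFFER
  Position 3: 'e' vs 'a' => DIFFER
  Position 4: 'c' vs 'c' => same
  Position 5: 'a' vs 'd' => DIFFER
Positions that differ: 5

5


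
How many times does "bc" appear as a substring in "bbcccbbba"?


Searching for "bc" in "bbcccbbba"
Scanning each position:
  Position 0: "bb" => no
  Position 1: "bc" => MATCH
  Position 2: "cc" => no
  Position 3: "cc" => no
  Position 4: "cb" => no
  Position 5: "bb" => no
  Position 6: "bb" => no
  Position 7: "ba" => no
Total occurrences: 1

1


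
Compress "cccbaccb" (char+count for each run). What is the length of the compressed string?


Input: cccbaccb
Runs:
  'c' x 3 => "c3"
  'b' x 1 => "b1"
  'a' x 1 => "a1"
  'c' x 2 => "c2"
  'b' x 1 => "b1"
Compressed: "c3b1a1c2b1"
Compressed length: 10

10


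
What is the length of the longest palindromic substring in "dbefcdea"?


Input: "dbefcdea"
Checking substrings for palindromes:
  No multi-char palindromic substrings found
Longest palindromic substring: "d" with length 1

1


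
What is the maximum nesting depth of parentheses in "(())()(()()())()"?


Input: "(())()(()()())()"
Tracking depth:
  Position 0 '(': depth becomes 1
  Position 1 '(': depth becomes 2
  Position 2 ')': depth becomes 1
  Position 3 ')': depth becomes 0
  Position 4 '(': depth becomes 1
  Position 5 ')': depth becomes 0
  Position 6 '(': depth becomes 1
  Position 7 '(': depth becomes 2
  Position 8 ')': depth becomes 1
  Position 9 '(': depth becomes 2
  Position 10 ')': depth becomes 1
  Position 11 '(': depth becomes 2
  Position 12 ')': depth becomes 1
  Position 13 ')': depth becomes 0
  Position 14 '(': depth becomes 1
  Position 15 ')': depth becomes 0
Maximum depth reached: 2

2


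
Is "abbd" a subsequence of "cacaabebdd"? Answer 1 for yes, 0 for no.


Check if "abbd" is a subsequence of "cacaabebdd"
Greedy scan:
  Position 0 ('c'): no match needed
  Position 1 ('a'): matches sub[0] = 'a'
  Position 2 ('c'): no match needed
  Position 3 ('a'): no match needed
  Position 4 ('a'): no match needed
  Position 5 ('b'): matches sub[1] = 'b'
  Position 6 ('e'): no match needed
  Position 7 ('b'): matches sub[2] = 'b'
  Position 8 ('d'): matches sub[3] = 'd'
  Position 9 ('d'): no match needed
All 4 characters matched => is a subsequence

1


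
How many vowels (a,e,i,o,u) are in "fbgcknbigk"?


Input: fbgcknbigk
Checking each character:
  'f' at position 0: consonant
  'b' at position 1: consonant
  'g' at position 2: consonant
  'c' at position 3: consonant
  'k' at position 4: consonant
  'n' at position 5: consonant
  'b' at position 6: consonant
  'i' at position 7: vowel (running total: 1)
  'g' at position 8: consonant
  'k' at position 9: consonant
Total vowels: 1

1


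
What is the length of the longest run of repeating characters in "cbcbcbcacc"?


Input: "cbcbcbcacc"
Scanning for longest run:
  Position 1 ('b'): new char, reset run to 1
  Position 2 ('c'): new char, reset run to 1
  Position 3 ('b'): new char, reset run to 1
  Position 4 ('c'): new char, reset run to 1
  Position 5 ('b'): new char, reset run to 1
  Position 6 ('c'): new char, reset run to 1
  Position 7 ('a'): new char, reset run to 1
  Position 8 ('c'): new char, reset run to 1
  Position 9 ('c'): continues run of 'c', length=2
Longest run: 'c' with length 2

2


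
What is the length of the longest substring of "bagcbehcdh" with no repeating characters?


Input: "bagcbehcdh"
Sliding window (track last position of each char):
  Position 0 ('b'): window [0,0] length 1 -- new best
  Position 1 ('a'): window [0,1] length 2 -- new best
  Position 2 ('g'): window [0,2] length 3 -- new best
  Position 3 ('c'): window [0,3] length 4 -- new best
  Position 4 ('b'): repeat (last at 0), move window start to 1
  Position 4 ('b'): window [1,4] length 4
  Position 5 ('e'): window [1,5] length 5 -- new best
  Position 6 ('h'): window [1,6] length 6 -- new best
  Position 7 ('c'): repeat (last at 3), move window start to 4
  Position 7 ('c'): window [4,7] length 4
  Position 8 ('d'): window [4,8] length 5
  Position 9 ('h'): repeat (last at 6), move window start to 7
  Position 9 ('h'): window [7,9] length 3
Longest substring with no repeats: "agcbeh" with length 6

6


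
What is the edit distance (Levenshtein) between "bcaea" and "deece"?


Computing edit distance: "bcaea" -> "deece"
DP table:
           d    e    e    c    e
      0    1    2    3    4    5
  b   1    1    2    3    4    5
  c   2    2    2    3    3    4
  a   3    3    3    3    4    4
  e   4    4    3    3    4    4
  a   5    5    4    4    4    5
Edit distance = dp[5][5] = 5

5


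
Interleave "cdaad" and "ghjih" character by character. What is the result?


Interleaving "cdaad" and "ghjih":
  Position 0: 'c' from first, 'g' from second => "cg"
  Position 1: 'd' from first, 'h' from second => "dh"
  Position 2: 'a' from first, 'j' from second => "aj"
  Position 3: 'a' from first, 'i' from second => "ai"
  Position 4: 'd' from first, 'h' from second => "dh"
Result: cgdhajaidh

cgdhajaidh


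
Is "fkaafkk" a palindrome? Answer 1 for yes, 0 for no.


Input: fkaafkk
Reversed: kkfaakf
  Compare pos 0 ('f') with pos 6 ('k'): MISMATCH
  Compare pos 1 ('k') with pos 5 ('k'): match
  Compare pos 2 ('a') with pos 4 ('f'): MISMATCH
Result: not a palindrome

0


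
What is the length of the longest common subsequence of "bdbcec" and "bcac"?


LCS of "bdbcec" and "bcac"
DP table:
           b    c    a    c
      0    0    0    0    0
  b   0    1    1    1    1
  d   0    1    1    1    1
  b   0    1    1    1    1
  c   0    1    2    2    2
  e   0    1    2    2    2
  c   0    1    2    2    3
LCS length = dp[6][4] = 3

3


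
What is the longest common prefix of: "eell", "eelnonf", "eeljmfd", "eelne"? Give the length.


Words: eell, eelnonf, eeljmfd, eelne
  Position 0: all 'e' => match
  Position 1: all 'e' => match
  Position 2: all 'l' => match
  Position 3: ('l', 'n', 'j', 'n') => mismatch, stop
LCP = "eel" (length 3)

3


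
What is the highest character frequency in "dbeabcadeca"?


Input: dbeabcadeca
Character counts:
  'a': 3
  'b': 2
  'c': 2
  'd': 2
  'e': 2
Maximum frequency: 3

3


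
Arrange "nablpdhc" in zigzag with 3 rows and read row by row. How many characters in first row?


Zigzag "nablpdhc" into 3 rows:
Placing characters:
  'n' => row 0
  'a' => row 1
  'b' => row 2
  'l' => row 1
  'p' => row 0
  'd' => row 1
  'h' => row 2
  'c' => row 1
Rows:
  Row 0: "np"
  Row 1: "aldc"
  Row 2: "bh"
First row length: 2

2


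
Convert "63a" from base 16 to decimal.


Input: "63a" in base 16
Positional expansion:
  Digit '6' (value 6) x 16^2 = 1536
  Digit '3' (value 3) x 16^1 = 48
  Digit 'a' (value 10) x 16^0 = 10
Sum = 1594

1594


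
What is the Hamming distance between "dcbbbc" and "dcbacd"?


Comparing "dcbbbc" and "dcbacd" position by position:
  Position 0: 'd' vs 'd' => same
  Position 1: 'c' vs 'c' => same
  Position 2: 'b' vs 'b' => same
  Position 3: 'b' vs 'a' => differ
  Position 4: 'b' vs 'c' => differ
  Position 5: 'c' vs 'd' => differ
Total differences (Hamming distance): 3

3


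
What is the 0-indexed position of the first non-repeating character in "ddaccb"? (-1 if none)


Input: ddaccb
Character frequencies:
  'a': 1
  'b': 1
  'c': 2
  'd': 2
Scanning left to right for freq == 1:
  Position 0 ('d'): freq=2, skip
  Position 1 ('d'): freq=2, skip
  Position 2 ('a'): unique! => answer = 2

2


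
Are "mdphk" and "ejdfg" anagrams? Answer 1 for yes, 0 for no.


Strings: "mdphk", "ejdfg"
Sorted first:  dhkmp
Sorted second: defgj
Differ at position 1: 'h' vs 'e' => not anagrams

0


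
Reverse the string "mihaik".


Input: mihaik
Reading characters right to left:
  Position 5: 'k'
  Position 4: 'i'
  Position 3: 'a'
  Position 2: 'h'
  Position 1: 'i'
  Position 0: 'm'
Reversed: kiahim

kiahim


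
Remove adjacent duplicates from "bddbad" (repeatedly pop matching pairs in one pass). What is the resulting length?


Input: bddbad
Stack-based adjacent duplicate removal:
  Read 'b': push. Stack: b
  Read 'd': push. Stack: bd
  Read 'd': matches stack top 'd' => pop. Stack: b
  Read 'b': matches stack top 'b' => pop. Stack: (empty)
  Read 'a': push. Stack: a
  Read 'd': push. Stack: ad
Final stack: "ad" (length 2)

2


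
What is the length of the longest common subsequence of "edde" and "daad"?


LCS of "edde" and "daad"
DP table:
           d    a    a    d
      0    0    0    0    0
  e   0    0    0    0    0
  d   0    1    1    1    1
  d   0    1    1    1    2
  e   0    1    1    1    2
LCS length = dp[4][4] = 2

2


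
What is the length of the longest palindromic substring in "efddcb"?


Input: "efddcb"
Checking substrings for palindromes:
  [2:4] "dd" (len 2) => palindrome
Longest palindromic substring: "dd" with length 2

2


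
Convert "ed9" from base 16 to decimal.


Input: "ed9" in base 16
Positional expansion:
  Digit 'e' (value 14) x 16^2 = 3584
  Digit 'd' (value 13) x 16^1 = 208
  Digit '9' (value 9) x 16^0 = 9
Sum = 3801

3801


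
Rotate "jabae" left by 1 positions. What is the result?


Input: "jabae", rotate left by 1
First 1 characters: "j"
Remaining characters: "abae"
Concatenate remaining + first: "abae" + "j" = "abaej"

abaej


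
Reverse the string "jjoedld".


Input: jjoedld
Reading characters right to left:
  Position 6: 'd'
  Position 5: 'l'
  Position 4: 'd'
  Position 3: 'e'
  Position 2: 'o'
  Position 1: 'j'
  Position 0: 'j'
Reversed: dldeojj

dldeojj


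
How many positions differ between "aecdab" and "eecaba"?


Comparing "aecdab" and "eecaba" position by position:
  Position 0: 'a' vs 'e' => DIFFER
  Position 1: 'e' vs 'e' => same
  Position 2: 'c' vs 'c' => same
  Position 3: 'd' vs 'a' => DIFFER
  Position 4: 'a' vs 'b' => DIFFER
  Position 5: 'b' vs 'a' => DIFFER
Positions that differ: 4

4


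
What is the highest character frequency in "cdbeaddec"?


Input: cdbeaddec
Character counts:
  'a': 1
  'b': 1
  'c': 2
  'd': 3
  'e': 2
Maximum frequency: 3

3


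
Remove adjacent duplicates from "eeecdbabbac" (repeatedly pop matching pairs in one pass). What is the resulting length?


Input: eeecdbabbac
Stack-based adjacent duplicate removal:
  Read 'e': push. Stack: e
  Read 'e': matches stack top 'e' => pop. Stack: (empty)
  Read 'e': push. Stack: e
  Read 'c': push. Stack: ec
  Read 'd': push. Stack: ecd
  Read 'b': push. Stack: ecdb
  Read 'a': push. Stack: ecdba
  Read 'b': push. Stack: ecdbab
  Read 'b': matches stack top 'b' => pop. Stack: ecdba
  Read 'a': matches stack top 'a' => pop. Stack: ecdb
  Read 'c': push. Stack: ecdbc
Final stack: "ecdbc" (length 5)

5


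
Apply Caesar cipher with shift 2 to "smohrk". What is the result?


Caesar cipher: shift "smohrk" by 2
  's' (pos 18) + 2 = pos 20 = 'u'
  'm' (pos 12) + 2 = pos 14 = 'o'
  'o' (pos 14) + 2 = pos 16 = 'q'
  'h' (pos 7) + 2 = pos 9 = 'j'
  'r' (pos 17) + 2 = pos 19 = 't'
  'k' (pos 10) + 2 = pos 12 = 'm'
Result: uoqjtm

uoqjtm


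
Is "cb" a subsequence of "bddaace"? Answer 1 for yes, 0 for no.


Check if "cb" is a subsequence of "bddaace"
Greedy scan:
  Position 0 ('b'): no match needed
  Position 1 ('d'): no match needed
  Position 2 ('d'): no match needed
  Position 3 ('a'): no match needed
  Position 4 ('a'): no match needed
  Position 5 ('c'): matches sub[0] = 'c'
  Position 6 ('e'): no match needed
Only matched 1/2 characters => not a subsequence

0


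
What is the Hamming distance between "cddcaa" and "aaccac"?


Comparing "cddcaa" and "aaccac" position by position:
  Position 0: 'c' vs 'a' => differ
  Position 1: 'd' vs 'a' => differ
  Position 2: 'd' vs 'c' => differ
  Position 3: 'c' vs 'c' => same
  Position 4: 'a' vs 'a' => same
  Position 5: 'a' vs 'c' => differ
Total differences (Hamming distance): 4

4


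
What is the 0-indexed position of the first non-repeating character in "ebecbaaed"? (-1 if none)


Input: ebecbaaed
Character frequencies:
  'a': 2
  'b': 2
  'c': 1
  'd': 1
  'e': 3
Scanning left to right for freq == 1:
  Position 0 ('e'): freq=3, skip
  Position 1 ('b'): freq=2, skip
  Position 2 ('e'): freq=3, skip
  Position 3 ('c'): unique! => answer = 3

3


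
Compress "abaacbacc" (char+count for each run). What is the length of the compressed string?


Input: abaacbacc
Runs:
  'a' x 1 => "a1"
  'b' x 1 => "b1"
  'a' x 2 => "a2"
  'c' x 1 => "c1"
  'b' x 1 => "b1"
  'a' x 1 => "a1"
  'c' x 2 => "c2"
Compressed: "a1b1a2c1b1a1c2"
Compressed length: 14

14


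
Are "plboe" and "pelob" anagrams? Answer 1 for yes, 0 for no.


Strings: "plboe", "pelob"
Sorted first:  belop
Sorted second: belop
Sorted forms match => anagrams

1


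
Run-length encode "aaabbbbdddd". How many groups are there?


Input: aaabbbbdddd
Scanning for consecutive runs:
  Group 1: 'a' x 3 (positions 0-2)
  Group 2: 'b' x 4 (positions 3-6)
  Group 3: 'd' x 4 (positions 7-10)
Total groups: 3

3


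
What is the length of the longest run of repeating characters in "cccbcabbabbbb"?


Input: "cccbcabbabbbb"
Scanning for longest run:
  Position 1 ('c'): continues run of 'c', length=2
  Position 2 ('c'): continues run of 'c', length=3
  Position 3 ('b'): new char, reset run to 1
  Position 4 ('c'): new char, reset run to 1
  Position 5 ('a'): new char, reset run to 1
  Position 6 ('b'): new char, reset run to 1
  Position 7 ('b'): continues run of 'b', length=2
  Position 8 ('a'): new char, reset run to 1
  Position 9 ('b'): new char, reset run to 1
  Position 10 ('b'): continues run of 'b', length=2
  Position 11 ('b'): continues run of 'b', length=3
  Position 12 ('b'): continues run of 'b', length=4
Longest run: 'b' with length 4

4


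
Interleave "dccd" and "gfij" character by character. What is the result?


Interleaving "dccd" and "gfij":
  Position 0: 'd' from first, 'g' from second => "dg"
  Position 1: 'c' from first, 'f' from second => "cf"
  Position 2: 'c' from first, 'i' from second => "ci"
  Position 3: 'd' from first, 'j' from second => "dj"
Result: dgcfcidj

dgcfcidj


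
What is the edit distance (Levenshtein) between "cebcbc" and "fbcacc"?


Computing edit distance: "cebcbc" -> "fbcacc"
DP table:
           f    b    c    a    c    c
      0    1    2    3    4    5    6
  c   1    1    2    2    3    4    5
  e   2    2    2    3    3    4    5
  b   3    3    2    3    4    4    5
  c   4    4    3    2    3    4    4
  b   5    5    4    3    3    4    5
  c   6    6    5    4    4    3    4
Edit distance = dp[6][6] = 4

4


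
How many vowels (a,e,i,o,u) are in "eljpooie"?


Input: eljpooie
Checking each character:
  'e' at position 0: vowel (running total: 1)
  'l' at position 1: consonant
  'j' at position 2: consonant
  'p' at position 3: consonant
  'o' at position 4: vowel (running total: 2)
  'o' at position 5: vowel (running total: 3)
  'i' at position 6: vowel (running total: 4)
  'e' at position 7: vowel (running total: 5)
Total vowels: 5

5
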